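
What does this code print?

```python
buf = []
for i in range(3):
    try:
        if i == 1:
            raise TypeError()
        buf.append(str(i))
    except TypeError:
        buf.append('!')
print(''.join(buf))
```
0!2

Exception on i=1 caught, loop continues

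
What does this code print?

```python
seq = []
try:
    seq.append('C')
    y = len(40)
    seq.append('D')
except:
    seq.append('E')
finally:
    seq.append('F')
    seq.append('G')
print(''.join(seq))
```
CEFG

Code before exception runs, then except, then all of finally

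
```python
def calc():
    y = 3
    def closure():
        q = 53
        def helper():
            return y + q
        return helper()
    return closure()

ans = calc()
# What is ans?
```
56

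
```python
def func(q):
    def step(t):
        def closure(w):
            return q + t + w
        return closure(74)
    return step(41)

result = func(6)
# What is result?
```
121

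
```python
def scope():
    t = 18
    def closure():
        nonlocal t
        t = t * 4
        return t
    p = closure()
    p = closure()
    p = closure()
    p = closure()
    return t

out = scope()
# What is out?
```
4608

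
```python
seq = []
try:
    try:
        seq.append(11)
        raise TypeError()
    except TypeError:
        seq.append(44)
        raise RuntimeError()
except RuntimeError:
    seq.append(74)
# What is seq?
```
[11, 44, 74]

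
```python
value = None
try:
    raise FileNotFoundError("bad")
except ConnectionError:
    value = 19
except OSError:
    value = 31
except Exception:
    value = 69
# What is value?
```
31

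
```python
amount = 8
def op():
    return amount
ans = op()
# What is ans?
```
8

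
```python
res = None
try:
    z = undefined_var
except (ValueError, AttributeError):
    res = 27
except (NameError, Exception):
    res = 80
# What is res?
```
80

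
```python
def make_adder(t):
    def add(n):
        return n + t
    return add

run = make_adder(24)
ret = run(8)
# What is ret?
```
32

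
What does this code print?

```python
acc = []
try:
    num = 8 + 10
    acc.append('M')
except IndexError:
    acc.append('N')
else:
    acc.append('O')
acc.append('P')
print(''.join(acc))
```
MOP

else block runs when no exception occurs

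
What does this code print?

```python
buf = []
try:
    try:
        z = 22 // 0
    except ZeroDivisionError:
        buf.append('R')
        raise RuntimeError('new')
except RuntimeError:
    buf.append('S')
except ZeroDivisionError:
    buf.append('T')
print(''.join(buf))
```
RS

New RuntimeError raised, caught by outer RuntimeError handler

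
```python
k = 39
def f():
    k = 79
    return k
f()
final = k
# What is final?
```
39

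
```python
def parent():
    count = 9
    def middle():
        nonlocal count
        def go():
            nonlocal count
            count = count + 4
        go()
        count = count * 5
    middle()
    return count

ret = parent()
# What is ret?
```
65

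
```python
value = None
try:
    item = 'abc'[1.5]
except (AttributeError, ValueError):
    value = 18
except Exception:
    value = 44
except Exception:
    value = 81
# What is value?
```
44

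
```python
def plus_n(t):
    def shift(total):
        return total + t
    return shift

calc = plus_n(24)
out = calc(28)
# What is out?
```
52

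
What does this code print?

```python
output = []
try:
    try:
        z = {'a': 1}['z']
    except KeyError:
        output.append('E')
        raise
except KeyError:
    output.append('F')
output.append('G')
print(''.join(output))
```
EFG

raise without argument re-raises current exception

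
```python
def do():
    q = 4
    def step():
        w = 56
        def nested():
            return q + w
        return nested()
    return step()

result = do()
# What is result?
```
60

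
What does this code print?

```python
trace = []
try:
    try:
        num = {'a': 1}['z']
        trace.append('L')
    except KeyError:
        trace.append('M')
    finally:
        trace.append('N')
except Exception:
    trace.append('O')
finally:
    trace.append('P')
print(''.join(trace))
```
MNP

Both finally blocks run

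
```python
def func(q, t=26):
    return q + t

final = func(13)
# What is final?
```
39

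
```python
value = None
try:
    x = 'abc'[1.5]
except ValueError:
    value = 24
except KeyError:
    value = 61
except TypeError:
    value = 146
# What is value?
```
146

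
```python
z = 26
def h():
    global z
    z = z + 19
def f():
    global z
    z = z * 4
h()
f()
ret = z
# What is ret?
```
180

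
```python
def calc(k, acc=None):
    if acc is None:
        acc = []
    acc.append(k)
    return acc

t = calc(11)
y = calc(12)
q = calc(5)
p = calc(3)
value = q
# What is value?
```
[5]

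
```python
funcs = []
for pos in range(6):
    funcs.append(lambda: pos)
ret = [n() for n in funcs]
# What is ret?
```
[5, 5, 5, 5, 5, 5]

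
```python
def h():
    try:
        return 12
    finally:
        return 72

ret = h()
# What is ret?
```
72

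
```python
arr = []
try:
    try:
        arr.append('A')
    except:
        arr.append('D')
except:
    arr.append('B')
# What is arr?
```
['A']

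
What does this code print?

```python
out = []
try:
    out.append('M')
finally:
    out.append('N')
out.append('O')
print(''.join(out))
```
MNO

try/finally without except, no exception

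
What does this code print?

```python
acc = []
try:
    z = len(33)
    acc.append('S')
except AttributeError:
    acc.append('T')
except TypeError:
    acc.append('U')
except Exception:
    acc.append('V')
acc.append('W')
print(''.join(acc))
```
UW

TypeError matches before generic Exception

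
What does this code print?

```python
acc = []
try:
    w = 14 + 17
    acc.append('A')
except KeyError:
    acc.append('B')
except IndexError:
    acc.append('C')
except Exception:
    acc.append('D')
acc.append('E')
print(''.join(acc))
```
AE

No exception, try block completes normally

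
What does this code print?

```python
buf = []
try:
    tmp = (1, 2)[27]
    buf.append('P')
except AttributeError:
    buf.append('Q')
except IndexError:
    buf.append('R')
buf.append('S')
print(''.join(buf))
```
RS

IndexError is caught by its specific handler, not AttributeError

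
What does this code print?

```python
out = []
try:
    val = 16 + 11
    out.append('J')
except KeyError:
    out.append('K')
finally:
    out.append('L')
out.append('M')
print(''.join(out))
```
JLM

finally runs after normal execution too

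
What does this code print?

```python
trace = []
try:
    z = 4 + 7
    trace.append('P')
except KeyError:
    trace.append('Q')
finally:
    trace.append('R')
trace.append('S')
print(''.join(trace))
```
PRS

finally runs after normal execution too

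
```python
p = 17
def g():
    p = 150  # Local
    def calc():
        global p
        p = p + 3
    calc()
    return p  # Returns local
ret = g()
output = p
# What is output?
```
20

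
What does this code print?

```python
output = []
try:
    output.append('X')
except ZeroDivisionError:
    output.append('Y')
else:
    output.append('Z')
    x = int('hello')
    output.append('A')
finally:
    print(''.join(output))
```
XZ

Try succeeds, else appends 'Z', ValueError in else is uncaught, finally prints before exception propagates ('A' never appended)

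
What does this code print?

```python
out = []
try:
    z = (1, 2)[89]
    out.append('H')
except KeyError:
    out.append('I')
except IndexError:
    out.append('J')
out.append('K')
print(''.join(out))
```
JK

IndexError is caught by its specific handler, not KeyError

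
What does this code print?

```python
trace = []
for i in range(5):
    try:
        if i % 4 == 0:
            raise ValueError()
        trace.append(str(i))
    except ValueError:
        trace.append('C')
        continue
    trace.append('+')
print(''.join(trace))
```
C1+2+3+C

continue in except skips rest of loop body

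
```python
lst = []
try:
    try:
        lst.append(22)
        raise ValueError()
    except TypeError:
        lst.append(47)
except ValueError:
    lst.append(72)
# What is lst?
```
[22, 72]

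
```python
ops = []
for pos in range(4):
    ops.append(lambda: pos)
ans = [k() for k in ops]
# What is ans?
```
[3, 3, 3, 3]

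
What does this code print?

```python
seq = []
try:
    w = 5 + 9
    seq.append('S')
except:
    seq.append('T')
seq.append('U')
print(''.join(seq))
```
SU

No exception, try block completes normally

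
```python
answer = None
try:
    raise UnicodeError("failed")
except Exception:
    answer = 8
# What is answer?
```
8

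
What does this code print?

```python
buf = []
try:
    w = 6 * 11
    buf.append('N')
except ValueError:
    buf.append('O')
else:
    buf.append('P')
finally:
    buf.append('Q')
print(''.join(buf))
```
NPQ

else runs before finally when no exception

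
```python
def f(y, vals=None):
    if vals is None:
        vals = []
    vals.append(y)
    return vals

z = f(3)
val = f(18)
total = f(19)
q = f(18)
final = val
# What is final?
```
[18]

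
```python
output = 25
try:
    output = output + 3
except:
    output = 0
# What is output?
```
28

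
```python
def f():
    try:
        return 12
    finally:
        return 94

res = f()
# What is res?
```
94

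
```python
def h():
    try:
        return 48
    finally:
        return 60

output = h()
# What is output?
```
60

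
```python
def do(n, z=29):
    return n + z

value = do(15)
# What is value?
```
44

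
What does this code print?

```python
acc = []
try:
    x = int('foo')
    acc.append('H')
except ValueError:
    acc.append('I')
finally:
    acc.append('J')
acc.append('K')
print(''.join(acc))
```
IJK

finally always runs, even after exception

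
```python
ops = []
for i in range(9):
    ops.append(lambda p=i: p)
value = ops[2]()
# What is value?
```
2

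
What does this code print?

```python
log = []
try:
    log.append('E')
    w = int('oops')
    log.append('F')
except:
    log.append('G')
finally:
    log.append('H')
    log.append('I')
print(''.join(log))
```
EGHI

Code before exception runs, then except, then all of finally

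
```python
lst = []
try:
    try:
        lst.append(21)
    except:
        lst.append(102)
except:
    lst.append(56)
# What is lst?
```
[21]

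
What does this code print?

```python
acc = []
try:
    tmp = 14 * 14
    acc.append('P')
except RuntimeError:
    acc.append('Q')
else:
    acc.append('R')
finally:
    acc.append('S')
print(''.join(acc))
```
PRS

else runs before finally when no exception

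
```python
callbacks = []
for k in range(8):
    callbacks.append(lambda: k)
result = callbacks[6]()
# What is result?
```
7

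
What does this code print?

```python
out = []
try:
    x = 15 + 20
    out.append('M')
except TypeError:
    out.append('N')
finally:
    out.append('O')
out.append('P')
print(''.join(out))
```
MOP

finally runs after normal execution too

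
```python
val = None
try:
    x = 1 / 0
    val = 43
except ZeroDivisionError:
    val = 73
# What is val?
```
73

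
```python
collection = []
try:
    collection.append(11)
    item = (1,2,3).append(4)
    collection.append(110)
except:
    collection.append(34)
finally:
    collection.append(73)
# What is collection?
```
[11, 34, 73]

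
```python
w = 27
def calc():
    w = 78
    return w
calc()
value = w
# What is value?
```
27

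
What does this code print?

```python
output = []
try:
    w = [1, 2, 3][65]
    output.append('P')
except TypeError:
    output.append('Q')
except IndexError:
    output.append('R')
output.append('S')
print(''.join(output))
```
RS

IndexError is caught by its specific handler, not TypeError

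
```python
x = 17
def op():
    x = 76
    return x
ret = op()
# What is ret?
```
76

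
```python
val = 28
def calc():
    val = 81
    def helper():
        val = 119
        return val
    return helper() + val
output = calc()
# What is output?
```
200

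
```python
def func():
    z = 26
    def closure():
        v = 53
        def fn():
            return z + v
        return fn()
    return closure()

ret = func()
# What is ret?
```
79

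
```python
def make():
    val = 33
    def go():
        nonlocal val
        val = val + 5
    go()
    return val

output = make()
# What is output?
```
38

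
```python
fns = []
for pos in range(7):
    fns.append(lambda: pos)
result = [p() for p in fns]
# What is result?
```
[6, 6, 6, 6, 6, 6, 6]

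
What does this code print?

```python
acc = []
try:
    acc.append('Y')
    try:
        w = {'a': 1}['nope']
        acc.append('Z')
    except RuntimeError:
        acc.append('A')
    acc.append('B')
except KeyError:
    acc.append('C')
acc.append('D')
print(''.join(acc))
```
YCD

Inner handler doesn't match, propagates to outer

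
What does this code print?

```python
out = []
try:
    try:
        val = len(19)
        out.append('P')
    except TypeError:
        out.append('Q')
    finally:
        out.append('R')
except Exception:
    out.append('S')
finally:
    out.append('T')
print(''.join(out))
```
QRT

Both finally blocks run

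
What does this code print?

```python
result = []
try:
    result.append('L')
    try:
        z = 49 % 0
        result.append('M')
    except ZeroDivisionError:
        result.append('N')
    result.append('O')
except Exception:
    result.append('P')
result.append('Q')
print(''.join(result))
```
LNOQ

Inner exception caught by inner handler, outer continues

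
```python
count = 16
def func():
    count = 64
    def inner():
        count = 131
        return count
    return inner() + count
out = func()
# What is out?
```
195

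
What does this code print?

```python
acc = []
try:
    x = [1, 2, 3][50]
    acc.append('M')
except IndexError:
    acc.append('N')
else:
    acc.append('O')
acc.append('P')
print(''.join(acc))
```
NP

else block skipped when exception is caught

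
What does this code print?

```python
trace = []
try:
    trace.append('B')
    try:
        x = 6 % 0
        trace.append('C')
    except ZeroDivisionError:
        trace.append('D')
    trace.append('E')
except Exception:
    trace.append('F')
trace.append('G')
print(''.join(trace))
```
BDEG

Inner exception caught by inner handler, outer continues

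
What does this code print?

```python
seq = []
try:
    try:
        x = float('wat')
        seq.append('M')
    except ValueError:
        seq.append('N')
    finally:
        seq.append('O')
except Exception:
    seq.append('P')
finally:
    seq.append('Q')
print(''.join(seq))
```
NOQ

Both finally blocks run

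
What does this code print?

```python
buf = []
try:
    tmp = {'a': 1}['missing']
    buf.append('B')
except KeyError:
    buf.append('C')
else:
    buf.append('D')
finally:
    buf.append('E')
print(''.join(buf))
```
CE

Exception: except runs, else skipped, finally runs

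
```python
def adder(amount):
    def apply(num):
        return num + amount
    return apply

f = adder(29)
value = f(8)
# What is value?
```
37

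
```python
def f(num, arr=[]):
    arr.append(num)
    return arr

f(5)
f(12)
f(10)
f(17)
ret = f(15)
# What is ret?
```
[5, 12, 10, 17, 15]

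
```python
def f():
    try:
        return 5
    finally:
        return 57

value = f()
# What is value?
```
57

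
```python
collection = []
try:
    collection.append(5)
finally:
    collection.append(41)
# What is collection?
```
[5, 41]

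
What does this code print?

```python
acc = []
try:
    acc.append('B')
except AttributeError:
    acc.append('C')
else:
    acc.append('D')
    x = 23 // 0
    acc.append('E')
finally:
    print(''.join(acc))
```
BD

Try succeeds, else appends 'D', ZeroDivisionError in else is uncaught, finally prints before exception propagates ('E' never appended)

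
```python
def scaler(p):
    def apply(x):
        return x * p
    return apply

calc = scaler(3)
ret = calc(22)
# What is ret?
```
66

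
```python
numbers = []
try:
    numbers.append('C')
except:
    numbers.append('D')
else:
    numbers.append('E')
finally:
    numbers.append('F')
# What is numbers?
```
['C', 'E', 'F']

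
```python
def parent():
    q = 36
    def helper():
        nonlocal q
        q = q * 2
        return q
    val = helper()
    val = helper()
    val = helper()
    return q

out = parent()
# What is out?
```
288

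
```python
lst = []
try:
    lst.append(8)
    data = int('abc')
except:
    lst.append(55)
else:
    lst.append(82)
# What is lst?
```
[8, 55]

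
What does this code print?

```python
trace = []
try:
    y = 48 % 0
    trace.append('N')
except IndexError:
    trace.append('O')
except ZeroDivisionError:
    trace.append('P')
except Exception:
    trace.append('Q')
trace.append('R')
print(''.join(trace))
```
PR

ZeroDivisionError matches before generic Exception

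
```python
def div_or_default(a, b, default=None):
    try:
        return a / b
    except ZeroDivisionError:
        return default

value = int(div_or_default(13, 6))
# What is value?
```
2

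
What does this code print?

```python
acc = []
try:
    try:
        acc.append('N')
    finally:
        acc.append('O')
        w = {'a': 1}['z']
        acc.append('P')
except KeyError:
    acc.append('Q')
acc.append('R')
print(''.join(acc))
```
NOQR

Exception in inner finally caught by outer except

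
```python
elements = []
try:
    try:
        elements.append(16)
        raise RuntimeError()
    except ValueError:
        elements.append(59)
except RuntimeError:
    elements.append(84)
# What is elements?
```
[16, 84]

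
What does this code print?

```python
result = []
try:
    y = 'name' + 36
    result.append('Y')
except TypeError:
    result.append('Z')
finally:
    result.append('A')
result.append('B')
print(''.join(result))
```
ZAB

finally always runs, even after exception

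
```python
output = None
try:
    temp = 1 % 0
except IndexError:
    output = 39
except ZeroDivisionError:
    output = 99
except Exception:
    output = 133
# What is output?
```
99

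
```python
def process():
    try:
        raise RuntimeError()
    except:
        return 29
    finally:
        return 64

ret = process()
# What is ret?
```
64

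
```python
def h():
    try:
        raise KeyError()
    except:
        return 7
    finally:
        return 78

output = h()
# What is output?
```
78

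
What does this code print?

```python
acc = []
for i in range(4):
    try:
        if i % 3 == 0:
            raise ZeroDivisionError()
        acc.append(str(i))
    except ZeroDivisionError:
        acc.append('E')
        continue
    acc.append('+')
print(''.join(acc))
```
E1+2+E

continue in except skips rest of loop body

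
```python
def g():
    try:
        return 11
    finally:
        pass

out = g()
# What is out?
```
11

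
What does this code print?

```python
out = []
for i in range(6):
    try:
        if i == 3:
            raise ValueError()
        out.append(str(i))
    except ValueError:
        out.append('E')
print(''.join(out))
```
012E45

Exception on i=3 caught, loop continues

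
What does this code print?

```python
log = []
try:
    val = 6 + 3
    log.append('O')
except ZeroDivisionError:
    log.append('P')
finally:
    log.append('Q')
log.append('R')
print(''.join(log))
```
OQR

finally runs after normal execution too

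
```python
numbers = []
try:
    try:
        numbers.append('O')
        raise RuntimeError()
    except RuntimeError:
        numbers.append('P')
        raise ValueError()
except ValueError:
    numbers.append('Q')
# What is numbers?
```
['O', 'P', 'Q']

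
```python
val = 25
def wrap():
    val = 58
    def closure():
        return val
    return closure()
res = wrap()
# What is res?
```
58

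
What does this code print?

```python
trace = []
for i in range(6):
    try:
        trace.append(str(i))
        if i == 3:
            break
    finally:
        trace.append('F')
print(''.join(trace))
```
0F1F2F3F

finally runs even when breaking out of loop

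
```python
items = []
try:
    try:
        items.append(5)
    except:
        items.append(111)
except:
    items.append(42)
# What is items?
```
[5]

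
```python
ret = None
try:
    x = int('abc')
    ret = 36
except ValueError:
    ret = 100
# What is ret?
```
100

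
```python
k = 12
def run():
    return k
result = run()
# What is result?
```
12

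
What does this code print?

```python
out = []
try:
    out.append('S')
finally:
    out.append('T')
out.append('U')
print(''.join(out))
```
STU

try/finally without except, no exception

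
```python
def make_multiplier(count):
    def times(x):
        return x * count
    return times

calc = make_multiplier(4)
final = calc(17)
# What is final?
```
68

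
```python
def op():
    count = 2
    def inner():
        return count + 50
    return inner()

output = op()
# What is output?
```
52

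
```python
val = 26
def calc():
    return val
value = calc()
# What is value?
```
26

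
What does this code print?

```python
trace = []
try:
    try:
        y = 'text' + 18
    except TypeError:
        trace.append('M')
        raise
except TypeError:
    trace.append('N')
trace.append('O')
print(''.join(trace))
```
MNO

raise without argument re-raises current exception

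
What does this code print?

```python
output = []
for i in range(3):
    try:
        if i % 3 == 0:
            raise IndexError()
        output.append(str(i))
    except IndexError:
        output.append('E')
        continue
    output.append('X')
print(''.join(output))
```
E1X2X

continue in except skips rest of loop body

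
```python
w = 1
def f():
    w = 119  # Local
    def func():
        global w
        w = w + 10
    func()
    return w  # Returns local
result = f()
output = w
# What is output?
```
11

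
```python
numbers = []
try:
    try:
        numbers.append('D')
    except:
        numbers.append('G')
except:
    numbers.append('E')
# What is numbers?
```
['D']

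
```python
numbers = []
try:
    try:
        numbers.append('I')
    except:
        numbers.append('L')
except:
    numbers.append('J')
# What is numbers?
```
['I']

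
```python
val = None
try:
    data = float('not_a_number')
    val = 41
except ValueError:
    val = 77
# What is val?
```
77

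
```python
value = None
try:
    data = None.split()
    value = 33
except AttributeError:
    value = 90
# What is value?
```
90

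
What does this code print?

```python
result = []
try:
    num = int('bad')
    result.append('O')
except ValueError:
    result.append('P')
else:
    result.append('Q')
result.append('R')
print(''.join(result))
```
PR

else block skipped when exception is caught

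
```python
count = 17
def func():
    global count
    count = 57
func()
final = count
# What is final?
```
57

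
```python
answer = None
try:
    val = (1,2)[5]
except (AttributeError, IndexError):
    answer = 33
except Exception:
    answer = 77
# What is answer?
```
33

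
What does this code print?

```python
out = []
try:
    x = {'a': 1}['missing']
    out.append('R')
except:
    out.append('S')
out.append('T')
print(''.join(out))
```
ST

Exception raised in try, caught by bare except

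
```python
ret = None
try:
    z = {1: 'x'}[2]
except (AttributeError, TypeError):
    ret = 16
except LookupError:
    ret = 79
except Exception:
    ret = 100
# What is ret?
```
79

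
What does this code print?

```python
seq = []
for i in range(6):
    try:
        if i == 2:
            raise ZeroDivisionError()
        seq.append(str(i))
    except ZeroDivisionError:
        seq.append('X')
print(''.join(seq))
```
01X345

Exception on i=2 caught, loop continues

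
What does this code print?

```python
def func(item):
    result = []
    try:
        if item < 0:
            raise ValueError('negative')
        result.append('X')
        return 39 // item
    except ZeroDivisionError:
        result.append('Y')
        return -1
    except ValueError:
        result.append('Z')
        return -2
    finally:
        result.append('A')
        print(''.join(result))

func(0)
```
XYA

item=0 causes ZeroDivisionError, caught, finally prints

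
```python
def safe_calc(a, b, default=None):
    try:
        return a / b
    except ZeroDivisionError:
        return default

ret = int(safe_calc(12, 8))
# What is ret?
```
1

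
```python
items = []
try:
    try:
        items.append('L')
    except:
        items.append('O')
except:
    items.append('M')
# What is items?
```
['L']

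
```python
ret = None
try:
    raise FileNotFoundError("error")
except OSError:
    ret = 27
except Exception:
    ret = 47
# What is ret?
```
27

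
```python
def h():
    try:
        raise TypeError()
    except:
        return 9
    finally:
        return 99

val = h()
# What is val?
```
99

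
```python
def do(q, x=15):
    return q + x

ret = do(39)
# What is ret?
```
54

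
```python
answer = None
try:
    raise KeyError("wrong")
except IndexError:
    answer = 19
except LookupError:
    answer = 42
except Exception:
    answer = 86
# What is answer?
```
42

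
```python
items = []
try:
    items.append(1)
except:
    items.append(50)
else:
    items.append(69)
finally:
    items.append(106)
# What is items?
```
[1, 69, 106]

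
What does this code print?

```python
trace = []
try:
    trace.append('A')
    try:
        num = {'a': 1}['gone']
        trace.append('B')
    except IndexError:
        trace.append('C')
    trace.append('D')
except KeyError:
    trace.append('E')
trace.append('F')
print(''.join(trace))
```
AEF

Inner handler doesn't match, propagates to outer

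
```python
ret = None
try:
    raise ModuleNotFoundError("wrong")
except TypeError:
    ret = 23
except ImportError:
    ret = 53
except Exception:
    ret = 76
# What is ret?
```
53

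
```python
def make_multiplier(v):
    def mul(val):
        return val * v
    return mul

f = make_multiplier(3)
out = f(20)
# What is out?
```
60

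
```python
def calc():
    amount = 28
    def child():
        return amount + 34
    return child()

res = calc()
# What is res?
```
62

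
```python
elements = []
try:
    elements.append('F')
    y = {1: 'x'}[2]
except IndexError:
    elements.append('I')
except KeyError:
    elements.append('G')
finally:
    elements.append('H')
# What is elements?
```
['F', 'G', 'H']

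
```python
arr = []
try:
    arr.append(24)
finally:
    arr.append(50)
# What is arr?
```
[24, 50]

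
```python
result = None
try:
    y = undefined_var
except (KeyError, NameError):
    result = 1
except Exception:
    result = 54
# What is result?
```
1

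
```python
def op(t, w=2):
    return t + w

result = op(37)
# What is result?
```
39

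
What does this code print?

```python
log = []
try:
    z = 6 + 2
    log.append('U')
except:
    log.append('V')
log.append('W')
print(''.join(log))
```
UW

No exception, try block completes normally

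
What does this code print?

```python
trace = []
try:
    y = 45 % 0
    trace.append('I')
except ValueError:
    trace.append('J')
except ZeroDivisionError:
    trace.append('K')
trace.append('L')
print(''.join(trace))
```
KL

ZeroDivisionError is caught by its specific handler, not ValueError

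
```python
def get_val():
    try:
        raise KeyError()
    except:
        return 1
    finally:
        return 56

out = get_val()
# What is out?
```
56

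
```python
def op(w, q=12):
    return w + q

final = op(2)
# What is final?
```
14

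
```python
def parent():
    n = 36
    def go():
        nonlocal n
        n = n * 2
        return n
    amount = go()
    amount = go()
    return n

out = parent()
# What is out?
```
144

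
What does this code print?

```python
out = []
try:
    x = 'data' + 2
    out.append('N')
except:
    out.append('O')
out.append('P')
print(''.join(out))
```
OP

Exception raised in try, caught by bare except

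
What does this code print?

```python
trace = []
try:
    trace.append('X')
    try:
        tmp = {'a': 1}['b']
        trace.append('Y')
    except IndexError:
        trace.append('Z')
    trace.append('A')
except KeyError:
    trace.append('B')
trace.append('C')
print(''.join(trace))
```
XBC

Inner handler doesn't match, propagates to outer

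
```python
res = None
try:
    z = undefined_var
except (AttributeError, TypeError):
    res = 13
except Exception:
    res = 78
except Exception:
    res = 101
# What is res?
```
78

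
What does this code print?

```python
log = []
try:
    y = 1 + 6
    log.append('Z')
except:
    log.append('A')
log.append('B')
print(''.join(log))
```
ZB

No exception, try block completes normally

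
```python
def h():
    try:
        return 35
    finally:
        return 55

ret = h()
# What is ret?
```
55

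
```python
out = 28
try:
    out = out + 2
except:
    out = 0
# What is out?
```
30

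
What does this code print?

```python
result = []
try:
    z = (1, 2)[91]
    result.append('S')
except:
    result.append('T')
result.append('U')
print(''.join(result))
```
TU

Exception raised in try, caught by bare except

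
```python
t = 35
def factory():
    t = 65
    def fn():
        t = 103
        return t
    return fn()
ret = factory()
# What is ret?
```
103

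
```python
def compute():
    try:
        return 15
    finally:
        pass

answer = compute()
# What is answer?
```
15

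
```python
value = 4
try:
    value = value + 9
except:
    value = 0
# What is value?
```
13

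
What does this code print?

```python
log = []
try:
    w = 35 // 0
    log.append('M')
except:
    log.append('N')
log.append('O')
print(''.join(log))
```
NO

Exception raised in try, caught by bare except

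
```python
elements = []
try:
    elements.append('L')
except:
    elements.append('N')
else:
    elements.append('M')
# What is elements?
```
['L', 'M']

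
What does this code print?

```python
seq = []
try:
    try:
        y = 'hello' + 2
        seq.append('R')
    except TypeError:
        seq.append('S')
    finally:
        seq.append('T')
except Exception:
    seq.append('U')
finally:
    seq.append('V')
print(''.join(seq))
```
STV

Both finally blocks run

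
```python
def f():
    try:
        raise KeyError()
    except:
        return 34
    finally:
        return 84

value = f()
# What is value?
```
84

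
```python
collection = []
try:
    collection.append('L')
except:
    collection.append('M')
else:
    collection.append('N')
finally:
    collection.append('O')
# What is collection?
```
['L', 'N', 'O']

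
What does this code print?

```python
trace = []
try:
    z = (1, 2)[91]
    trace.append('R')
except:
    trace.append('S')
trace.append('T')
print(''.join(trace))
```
ST

Exception raised in try, caught by bare except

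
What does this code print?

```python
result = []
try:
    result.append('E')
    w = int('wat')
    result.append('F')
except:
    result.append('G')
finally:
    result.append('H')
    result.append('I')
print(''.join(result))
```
EGHI

Code before exception runs, then except, then all of finally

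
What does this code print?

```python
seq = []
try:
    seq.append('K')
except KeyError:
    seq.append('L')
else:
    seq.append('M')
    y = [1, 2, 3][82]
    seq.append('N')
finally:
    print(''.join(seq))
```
KM

Try succeeds, else appends 'M', IndexError in else is uncaught, finally prints before exception propagates ('N' never appended)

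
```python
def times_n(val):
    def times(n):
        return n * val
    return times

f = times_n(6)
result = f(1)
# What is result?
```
6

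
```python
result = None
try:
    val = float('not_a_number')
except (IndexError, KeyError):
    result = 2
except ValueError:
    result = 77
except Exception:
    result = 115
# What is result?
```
77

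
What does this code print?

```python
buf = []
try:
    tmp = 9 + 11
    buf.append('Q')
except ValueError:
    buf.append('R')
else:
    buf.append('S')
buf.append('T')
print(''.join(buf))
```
QST

else block runs when no exception occurs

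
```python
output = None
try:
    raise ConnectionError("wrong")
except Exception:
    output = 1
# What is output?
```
1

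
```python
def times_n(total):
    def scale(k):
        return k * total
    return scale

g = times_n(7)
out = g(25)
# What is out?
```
175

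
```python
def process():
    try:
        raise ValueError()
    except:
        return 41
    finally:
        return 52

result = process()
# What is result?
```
52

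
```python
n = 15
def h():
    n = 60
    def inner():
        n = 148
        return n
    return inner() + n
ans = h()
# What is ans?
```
208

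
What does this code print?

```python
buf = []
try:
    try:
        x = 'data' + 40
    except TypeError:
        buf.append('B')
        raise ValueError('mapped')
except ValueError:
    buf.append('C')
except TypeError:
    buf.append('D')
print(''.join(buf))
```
BC

New ValueError raised, caught by outer ValueError handler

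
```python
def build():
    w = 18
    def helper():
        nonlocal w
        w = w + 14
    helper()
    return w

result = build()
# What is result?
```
32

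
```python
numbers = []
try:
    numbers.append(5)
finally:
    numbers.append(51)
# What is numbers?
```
[5, 51]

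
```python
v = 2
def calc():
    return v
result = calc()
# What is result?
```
2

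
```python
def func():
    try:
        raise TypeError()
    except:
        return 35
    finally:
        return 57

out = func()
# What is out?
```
57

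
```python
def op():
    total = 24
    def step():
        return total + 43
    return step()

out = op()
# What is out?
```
67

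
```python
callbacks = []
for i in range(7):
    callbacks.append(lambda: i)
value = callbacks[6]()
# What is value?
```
6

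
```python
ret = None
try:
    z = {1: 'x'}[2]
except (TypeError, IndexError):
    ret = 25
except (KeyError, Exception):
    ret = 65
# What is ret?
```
65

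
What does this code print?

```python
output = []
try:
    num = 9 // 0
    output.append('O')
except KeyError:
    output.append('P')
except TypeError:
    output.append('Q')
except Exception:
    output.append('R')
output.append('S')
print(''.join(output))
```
RS

ZeroDivisionError not specifically caught, falls to Exception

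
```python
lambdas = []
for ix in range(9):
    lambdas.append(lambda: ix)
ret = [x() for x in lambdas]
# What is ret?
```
[8, 8, 8, 8, 8, 8, 8, 8, 8]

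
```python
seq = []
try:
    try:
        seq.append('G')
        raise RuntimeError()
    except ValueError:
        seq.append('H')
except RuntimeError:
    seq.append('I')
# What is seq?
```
['G', 'I']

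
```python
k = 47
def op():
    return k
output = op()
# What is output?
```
47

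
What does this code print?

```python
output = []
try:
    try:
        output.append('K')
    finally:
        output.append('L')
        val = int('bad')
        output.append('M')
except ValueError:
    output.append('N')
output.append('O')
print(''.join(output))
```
KLNO

Exception in inner finally caught by outer except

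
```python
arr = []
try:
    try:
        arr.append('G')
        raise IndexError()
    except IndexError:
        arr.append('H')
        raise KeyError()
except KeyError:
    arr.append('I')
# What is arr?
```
['G', 'H', 'I']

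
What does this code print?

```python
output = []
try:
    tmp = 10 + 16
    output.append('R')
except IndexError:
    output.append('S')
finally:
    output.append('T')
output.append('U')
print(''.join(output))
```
RTU

finally runs after normal execution too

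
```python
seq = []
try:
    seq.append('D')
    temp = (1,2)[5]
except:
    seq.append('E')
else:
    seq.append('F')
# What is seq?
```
['D', 'E']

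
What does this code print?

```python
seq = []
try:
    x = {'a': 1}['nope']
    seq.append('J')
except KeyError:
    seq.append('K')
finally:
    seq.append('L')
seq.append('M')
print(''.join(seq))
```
KLM

finally always runs, even after exception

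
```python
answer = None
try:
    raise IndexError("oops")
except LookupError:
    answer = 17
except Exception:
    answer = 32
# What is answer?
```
17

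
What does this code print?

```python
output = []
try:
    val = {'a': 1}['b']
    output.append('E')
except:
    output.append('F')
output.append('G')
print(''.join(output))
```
FG

Exception raised in try, caught by bare except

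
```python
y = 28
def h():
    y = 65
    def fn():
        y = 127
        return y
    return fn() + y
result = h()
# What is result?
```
192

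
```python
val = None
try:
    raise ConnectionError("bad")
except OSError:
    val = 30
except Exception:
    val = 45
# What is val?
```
30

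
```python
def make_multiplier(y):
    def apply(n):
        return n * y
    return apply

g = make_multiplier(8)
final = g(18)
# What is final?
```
144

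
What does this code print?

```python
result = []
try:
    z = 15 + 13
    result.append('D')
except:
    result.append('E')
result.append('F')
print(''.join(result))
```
DF

No exception, try block completes normally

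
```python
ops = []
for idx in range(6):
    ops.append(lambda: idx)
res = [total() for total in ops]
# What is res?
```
[5, 5, 5, 5, 5, 5]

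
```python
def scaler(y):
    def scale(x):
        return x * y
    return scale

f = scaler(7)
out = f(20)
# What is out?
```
140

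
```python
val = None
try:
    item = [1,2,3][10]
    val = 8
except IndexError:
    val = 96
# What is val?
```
96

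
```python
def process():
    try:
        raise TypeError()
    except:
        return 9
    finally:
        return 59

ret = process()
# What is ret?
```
59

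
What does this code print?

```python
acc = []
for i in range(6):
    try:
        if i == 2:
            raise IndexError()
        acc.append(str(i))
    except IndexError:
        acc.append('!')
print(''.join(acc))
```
01!345

Exception on i=2 caught, loop continues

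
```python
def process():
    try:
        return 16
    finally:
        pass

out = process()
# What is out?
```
16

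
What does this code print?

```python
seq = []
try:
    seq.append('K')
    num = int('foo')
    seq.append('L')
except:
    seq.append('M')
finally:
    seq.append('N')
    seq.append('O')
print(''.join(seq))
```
KMNO

Code before exception runs, then except, then all of finally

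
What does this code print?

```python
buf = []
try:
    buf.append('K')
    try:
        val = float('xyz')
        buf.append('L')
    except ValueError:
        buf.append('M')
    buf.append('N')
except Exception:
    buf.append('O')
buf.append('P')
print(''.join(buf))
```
KMNP

Inner exception caught by inner handler, outer continues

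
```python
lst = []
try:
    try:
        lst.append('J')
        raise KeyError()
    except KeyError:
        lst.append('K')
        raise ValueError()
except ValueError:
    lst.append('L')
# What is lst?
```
['J', 'K', 'L']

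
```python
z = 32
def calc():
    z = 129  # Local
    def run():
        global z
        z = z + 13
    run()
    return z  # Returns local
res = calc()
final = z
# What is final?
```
45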